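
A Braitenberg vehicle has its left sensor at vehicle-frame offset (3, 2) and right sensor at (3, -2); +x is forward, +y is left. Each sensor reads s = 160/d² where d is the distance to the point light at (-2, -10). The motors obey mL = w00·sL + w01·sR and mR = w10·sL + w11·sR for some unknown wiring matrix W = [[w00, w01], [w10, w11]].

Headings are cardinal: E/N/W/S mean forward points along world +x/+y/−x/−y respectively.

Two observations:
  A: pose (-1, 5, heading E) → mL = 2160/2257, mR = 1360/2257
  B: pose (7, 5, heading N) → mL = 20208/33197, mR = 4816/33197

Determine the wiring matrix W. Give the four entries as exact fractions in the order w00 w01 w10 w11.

1 1/2 -1/2 1

obs A: pose=(-1,5,E) → sL=32/61, sR=32/37, mL=2160/2257, mR=1360/2257
obs B: pose=(7,5,N) → sL=160/373, sR=32/89, mL=20208/33197, mR=4816/33197
sensor matrix S = [[32/61, 32/37], [160/373, 32/89]]; det S = -13664256/74925629
solve [mL_A; mL_B] = S·[w00; w01] and [mR_A; mR_B] = S·[w10; w11]:
  w00 = 1, w01 = 1/2, w10 = -1/2, w11 = 1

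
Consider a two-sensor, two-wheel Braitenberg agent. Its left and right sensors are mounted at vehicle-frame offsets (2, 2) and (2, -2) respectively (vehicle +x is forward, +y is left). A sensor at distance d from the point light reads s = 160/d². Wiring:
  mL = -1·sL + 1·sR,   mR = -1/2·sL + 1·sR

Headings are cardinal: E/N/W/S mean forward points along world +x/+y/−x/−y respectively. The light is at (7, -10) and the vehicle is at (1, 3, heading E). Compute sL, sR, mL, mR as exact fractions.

left sensor world pos  = (3, 5); dL² = 241
right sensor world pos = (3, 1); dR² = 137
sL = 160/241 = 160/241
sR = 160/137 = 160/137
mL = -1·sL + 1·sR = 16640/33017
mR = -1/2·sL + 1·sR = 27600/33017

160/241 160/137 16640/33017 27600/33017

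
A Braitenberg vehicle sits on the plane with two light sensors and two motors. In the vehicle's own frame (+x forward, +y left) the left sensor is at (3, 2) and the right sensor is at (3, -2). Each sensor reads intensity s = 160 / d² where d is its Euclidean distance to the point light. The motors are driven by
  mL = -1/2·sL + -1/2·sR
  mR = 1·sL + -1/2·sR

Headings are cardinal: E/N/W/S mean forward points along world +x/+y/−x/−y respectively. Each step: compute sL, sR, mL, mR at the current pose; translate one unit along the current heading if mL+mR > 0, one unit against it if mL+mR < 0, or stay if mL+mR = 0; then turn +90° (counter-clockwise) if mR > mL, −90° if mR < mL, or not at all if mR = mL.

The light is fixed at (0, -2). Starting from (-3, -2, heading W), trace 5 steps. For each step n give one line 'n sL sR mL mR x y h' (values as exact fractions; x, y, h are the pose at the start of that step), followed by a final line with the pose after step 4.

0 4 4 -4 2 -3 -2 W
1 160/9 32/5 -544/45 656/45 -2 -2 S
2 80 16 -48 72 -2 -3 E
3 160/13 32 -288/13 -48/13 -1 -3 N
4 5 10 -15/2 0 -1 -4 W
final 0 -4 S

n=0: pose=(-3,-2,W); sL=4, sR=4; mL=-4, mR=2; mL+mR=-2 → advance -1; mR−mL=6 → turn +1·90°
n=1: pose=(-2,-2,S); sL=160/9, sR=32/5; mL=-544/45, mR=656/45; mL+mR=112/45 → advance +1; mR−mL=80/3 → turn +1·90°
n=2: pose=(-2,-3,E); sL=80, sR=16; mL=-48, mR=72; mL+mR=24 → advance +1; mR−mL=120 → turn +1·90°
n=3: pose=(-1,-3,N); sL=160/13, sR=32; mL=-288/13, mR=-48/13; mL+mR=-336/13 → advance -1; mR−mL=240/13 → turn +1·90°
n=4: pose=(-1,-4,W); sL=5, sR=10; mL=-15/2, mR=0; mL+mR=-15/2 → advance -1; mR−mL=15/2 → turn +1·90°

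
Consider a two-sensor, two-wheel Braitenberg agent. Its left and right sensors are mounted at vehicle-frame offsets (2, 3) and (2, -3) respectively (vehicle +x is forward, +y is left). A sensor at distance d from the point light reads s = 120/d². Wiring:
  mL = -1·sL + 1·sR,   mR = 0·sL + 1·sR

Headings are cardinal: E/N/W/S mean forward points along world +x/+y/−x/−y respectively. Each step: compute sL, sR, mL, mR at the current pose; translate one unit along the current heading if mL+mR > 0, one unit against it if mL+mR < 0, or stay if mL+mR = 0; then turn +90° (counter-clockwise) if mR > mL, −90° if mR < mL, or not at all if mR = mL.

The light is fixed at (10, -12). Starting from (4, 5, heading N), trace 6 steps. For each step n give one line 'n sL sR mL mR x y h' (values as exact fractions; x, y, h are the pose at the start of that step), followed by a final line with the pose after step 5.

0 60/221 12/37 432/8177 12/37 4 5 N
1 120/289 24/101 -5184/29189 24/101 4 6 W
2 15/34 30/89 -315/3026 30/89 3 6 S
3 24/85 120/221 288/1105 120/221 3 5 E
4 60/221 12/37 432/8177 12/37 4 5 N
5 120/289 24/101 -5184/29189 24/101 4 6 W
final 3 6 S

n=0: pose=(4,5,N); sL=60/221, sR=12/37; mL=432/8177, mR=12/37; mL+mR=3084/8177 → advance +1; mR−mL=60/221 → turn +1·90°
n=1: pose=(4,6,W); sL=120/289, sR=24/101; mL=-5184/29189, mR=24/101; mL+mR=1752/29189 → advance +1; mR−mL=120/289 → turn +1·90°
n=2: pose=(3,6,S); sL=15/34, sR=30/89; mL=-315/3026, mR=30/89; mL+mR=705/3026 → advance +1; mR−mL=15/34 → turn +1·90°
n=3: pose=(3,5,E); sL=24/85, sR=120/221; mL=288/1105, mR=120/221; mL+mR=888/1105 → advance +1; mR−mL=24/85 → turn +1·90°
n=4: pose=(4,5,N); sL=60/221, sR=12/37; mL=432/8177, mR=12/37; mL+mR=3084/8177 → advance +1; mR−mL=60/221 → turn +1·90°
n=5: pose=(4,6,W); sL=120/289, sR=24/101; mL=-5184/29189, mR=24/101; mL+mR=1752/29189 → advance +1; mR−mL=120/289 → turn +1·90°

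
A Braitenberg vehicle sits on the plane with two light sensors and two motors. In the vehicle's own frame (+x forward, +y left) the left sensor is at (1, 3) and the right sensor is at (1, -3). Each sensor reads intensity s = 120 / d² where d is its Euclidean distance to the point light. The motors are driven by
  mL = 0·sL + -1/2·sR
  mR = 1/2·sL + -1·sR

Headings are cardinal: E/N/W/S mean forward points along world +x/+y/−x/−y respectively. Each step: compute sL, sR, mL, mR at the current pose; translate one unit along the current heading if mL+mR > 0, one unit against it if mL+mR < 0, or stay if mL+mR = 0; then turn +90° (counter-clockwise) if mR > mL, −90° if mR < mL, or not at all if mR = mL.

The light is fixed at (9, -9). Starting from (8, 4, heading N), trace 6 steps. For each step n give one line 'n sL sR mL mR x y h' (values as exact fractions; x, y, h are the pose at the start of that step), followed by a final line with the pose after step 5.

n=0: pose=(8,4,N); sL=30/53, sR=3/5; mL=-3/10, mR=-84/265; mL+mR=-327/530 → advance -1; mR−mL=-9/530 → turn -1·90°
n=1: pose=(8,3,E); sL=8/15, sR=40/27; mL=-20/27, mR=-164/135; mL+mR=-88/45 → advance -1; mR−mL=-64/135 → turn -1·90°
n=2: pose=(7,3,S); sL=60/61, sR=60/73; mL=-30/73, mR=-1470/4453; mL+mR=-3300/4453 → advance -1; mR−mL=360/4453 → turn +1·90°
n=3: pose=(7,4,E); sL=120/257, sR=120/101; mL=-60/101, mR=-24780/25957; mL+mR=-40200/25957 → advance -1; mR−mL=-9360/25957 → turn -1·90°
n=4: pose=(6,4,S); sL=5/6, sR=2/3; mL=-1/3, mR=-1/4; mL+mR=-7/12 → advance -1; mR−mL=1/12 → turn +1·90°
n=5: pose=(6,5,E); sL=120/293, sR=24/25; mL=-12/25, mR=-5532/7325; mL+mR=-9048/7325 → advance -1; mR−mL=-2016/7325 → turn -1·90°

0 30/53 3/5 -3/10 -84/265 8 4 N
1 8/15 40/27 -20/27 -164/135 8 3 E
2 60/61 60/73 -30/73 -1470/4453 7 3 S
3 120/257 120/101 -60/101 -24780/25957 7 4 E
4 5/6 2/3 -1/3 -1/4 6 4 S
5 120/293 24/25 -12/25 -5532/7325 6 5 E
final 5 5 S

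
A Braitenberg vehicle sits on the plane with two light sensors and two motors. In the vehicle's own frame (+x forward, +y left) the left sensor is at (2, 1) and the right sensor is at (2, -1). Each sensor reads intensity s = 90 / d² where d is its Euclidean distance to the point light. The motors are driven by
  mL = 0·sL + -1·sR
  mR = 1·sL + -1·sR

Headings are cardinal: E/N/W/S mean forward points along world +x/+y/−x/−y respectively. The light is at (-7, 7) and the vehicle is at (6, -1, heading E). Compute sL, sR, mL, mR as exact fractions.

45/137 5/17 -5/17 80/2329

left sensor world pos  = (8, 0); dL² = 274
right sensor world pos = (8, -2); dR² = 306
sL = 90/274 = 45/137
sR = 90/306 = 5/17
mL = 0·sL + -1·sR = -5/17
mR = 1·sL + -1·sR = 80/2329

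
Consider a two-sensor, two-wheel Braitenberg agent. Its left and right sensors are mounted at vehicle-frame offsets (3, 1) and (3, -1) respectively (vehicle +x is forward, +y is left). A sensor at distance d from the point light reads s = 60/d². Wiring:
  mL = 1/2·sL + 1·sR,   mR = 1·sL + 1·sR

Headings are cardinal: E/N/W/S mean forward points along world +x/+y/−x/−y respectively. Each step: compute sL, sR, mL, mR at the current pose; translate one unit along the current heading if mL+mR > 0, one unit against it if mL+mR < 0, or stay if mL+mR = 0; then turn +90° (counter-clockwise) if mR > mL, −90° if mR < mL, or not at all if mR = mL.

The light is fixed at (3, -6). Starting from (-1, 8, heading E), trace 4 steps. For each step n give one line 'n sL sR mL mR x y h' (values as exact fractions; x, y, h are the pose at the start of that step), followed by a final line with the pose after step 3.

0 30/113 6/17 933/1921 1188/1921 -1 8 E
1 12/61 60/293 5418/17873 7176/17873 0 8 N
2 15/58 15/73 2835/8468 1965/4234 0 9 W
3 20/51 60/169 4750/8619 6440/8619 -1 9 S
final -1 8 E

n=0: pose=(-1,8,E); sL=30/113, sR=6/17; mL=933/1921, mR=1188/1921; mL+mR=2121/1921 → advance +1; mR−mL=15/113 → turn +1·90°
n=1: pose=(0,8,N); sL=12/61, sR=60/293; mL=5418/17873, mR=7176/17873; mL+mR=12594/17873 → advance +1; mR−mL=6/61 → turn +1·90°
n=2: pose=(0,9,W); sL=15/58, sR=15/73; mL=2835/8468, mR=1965/4234; mL+mR=6765/8468 → advance +1; mR−mL=15/116 → turn +1·90°
n=3: pose=(-1,9,S); sL=20/51, sR=60/169; mL=4750/8619, mR=6440/8619; mL+mR=3730/2873 → advance +1; mR−mL=10/51 → turn +1·90°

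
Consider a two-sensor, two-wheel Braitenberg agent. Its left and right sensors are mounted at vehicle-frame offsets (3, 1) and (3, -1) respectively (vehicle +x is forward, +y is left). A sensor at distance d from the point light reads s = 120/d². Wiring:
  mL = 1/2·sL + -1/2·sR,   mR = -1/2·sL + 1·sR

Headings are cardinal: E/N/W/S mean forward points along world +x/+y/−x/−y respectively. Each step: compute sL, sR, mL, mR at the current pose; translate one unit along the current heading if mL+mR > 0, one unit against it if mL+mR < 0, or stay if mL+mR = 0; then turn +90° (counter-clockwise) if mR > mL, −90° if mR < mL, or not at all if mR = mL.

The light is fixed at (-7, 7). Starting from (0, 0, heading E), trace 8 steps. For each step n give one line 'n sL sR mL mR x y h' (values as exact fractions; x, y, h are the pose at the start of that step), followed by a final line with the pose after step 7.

0 15/17 30/41 105/1394 405/1394 0 0 E
1 24/13 120/97 384/1261 396/1261 1 0 N
2 60/37 12/5 -72/185 294/185 1 1 W
3 24/29 40/39 -112/1131 692/1131 0 1 S
4 15/17 30/41 105/1394 405/1394 0 0 E
5 24/13 120/97 384/1261 396/1261 1 0 N
6 60/37 12/5 -72/185 294/185 1 1 W
7 24/29 40/39 -112/1131 692/1131 0 1 S
final 0 0 E

n=0: pose=(0,0,E); sL=15/17, sR=30/41; mL=105/1394, mR=405/1394; mL+mR=15/41 → advance +1; mR−mL=150/697 → turn +1·90°
n=1: pose=(1,0,N); sL=24/13, sR=120/97; mL=384/1261, mR=396/1261; mL+mR=60/97 → advance +1; mR−mL=12/1261 → turn +1·90°
n=2: pose=(1,1,W); sL=60/37, sR=12/5; mL=-72/185, mR=294/185; mL+mR=6/5 → advance +1; mR−mL=366/185 → turn +1·90°
n=3: pose=(0,1,S); sL=24/29, sR=40/39; mL=-112/1131, mR=692/1131; mL+mR=20/39 → advance +1; mR−mL=268/377 → turn +1·90°
n=4: pose=(0,0,E); sL=15/17, sR=30/41; mL=105/1394, mR=405/1394; mL+mR=15/41 → advance +1; mR−mL=150/697 → turn +1·90°
n=5: pose=(1,0,N); sL=24/13, sR=120/97; mL=384/1261, mR=396/1261; mL+mR=60/97 → advance +1; mR−mL=12/1261 → turn +1·90°
n=6: pose=(1,1,W); sL=60/37, sR=12/5; mL=-72/185, mR=294/185; mL+mR=6/5 → advance +1; mR−mL=366/185 → turn +1·90°
n=7: pose=(0,1,S); sL=24/29, sR=40/39; mL=-112/1131, mR=692/1131; mL+mR=20/39 → advance +1; mR−mL=268/377 → turn +1·90°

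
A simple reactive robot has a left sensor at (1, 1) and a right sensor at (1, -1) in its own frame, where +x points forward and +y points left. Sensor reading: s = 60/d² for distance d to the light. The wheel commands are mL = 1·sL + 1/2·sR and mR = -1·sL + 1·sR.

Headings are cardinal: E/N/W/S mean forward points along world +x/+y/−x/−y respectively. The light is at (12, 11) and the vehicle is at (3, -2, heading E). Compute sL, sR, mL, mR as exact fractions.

15/52 3/13 21/52 -3/52

left sensor world pos  = (4, -1); dL² = 208
right sensor world pos = (4, -3); dR² = 260
sL = 60/208 = 15/52
sR = 60/260 = 3/13
mL = 1·sL + 1/2·sR = 21/52
mR = -1·sL + 1·sR = -3/52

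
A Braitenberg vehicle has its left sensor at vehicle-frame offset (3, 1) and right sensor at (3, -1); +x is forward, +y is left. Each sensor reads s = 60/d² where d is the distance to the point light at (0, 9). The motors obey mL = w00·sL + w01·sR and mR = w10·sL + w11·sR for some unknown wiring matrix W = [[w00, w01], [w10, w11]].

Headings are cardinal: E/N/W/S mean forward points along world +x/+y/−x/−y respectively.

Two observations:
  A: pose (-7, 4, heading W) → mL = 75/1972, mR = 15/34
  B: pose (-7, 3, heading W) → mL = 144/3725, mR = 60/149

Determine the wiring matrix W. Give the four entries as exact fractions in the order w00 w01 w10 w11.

-1/2 1/2 1 0

obs A: pose=(-7,4,W) → sL=15/34, sR=15/29, mL=75/1972, mR=15/34
obs B: pose=(-7,3,W) → sL=60/149, sR=12/25, mL=144/3725, mR=60/149
sensor matrix S = [[15/34, 15/29], [60/149, 12/25]]; det S = 1278/367285
solve [mL_A; mL_B] = S·[w00; w01] and [mR_A; mR_B] = S·[w10; w11]:
  w00 = -1/2, w01 = 1/2, w10 = 1, w11 = 0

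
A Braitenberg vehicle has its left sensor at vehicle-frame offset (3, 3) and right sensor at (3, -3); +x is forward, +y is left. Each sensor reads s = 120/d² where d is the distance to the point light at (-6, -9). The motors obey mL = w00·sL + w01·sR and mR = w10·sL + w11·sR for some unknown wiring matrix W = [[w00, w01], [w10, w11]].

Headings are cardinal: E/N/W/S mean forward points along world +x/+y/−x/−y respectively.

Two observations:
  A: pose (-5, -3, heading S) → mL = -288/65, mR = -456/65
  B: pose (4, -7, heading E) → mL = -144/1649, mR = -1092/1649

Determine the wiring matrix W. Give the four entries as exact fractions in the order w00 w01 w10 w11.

1 -1 -1/2 -1/2

obs A: pose=(-5,-3,S) → sL=24/5, sR=120/13, mL=-288/65, mR=-456/65
obs B: pose=(4,-7,E) → sL=60/97, sR=12/17, mL=-144/1649, mR=-1092/1649
sensor matrix S = [[24/5, 120/13], [60/97, 12/17]]; det S = -248832/107185
solve [mL_A; mL_B] = S·[w00; w01] and [mR_A; mR_B] = S·[w10; w11]:
  w00 = 1, w01 = -1, w10 = -1/2, w11 = -1/2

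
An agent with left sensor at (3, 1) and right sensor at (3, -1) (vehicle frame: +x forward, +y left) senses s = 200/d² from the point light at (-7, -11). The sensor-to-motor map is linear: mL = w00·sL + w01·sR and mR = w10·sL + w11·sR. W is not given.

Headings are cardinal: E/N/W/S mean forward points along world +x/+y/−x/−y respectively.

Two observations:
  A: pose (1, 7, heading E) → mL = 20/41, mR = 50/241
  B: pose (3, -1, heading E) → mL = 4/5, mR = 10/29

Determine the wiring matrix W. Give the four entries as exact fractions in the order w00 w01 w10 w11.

0 1 1/2 0

obs A: pose=(1,7,E) → sL=100/241, sR=20/41, mL=20/41, mR=50/241
obs B: pose=(3,-1,E) → sL=20/29, sR=4/5, mL=4/5, mR=10/29
sensor matrix S = [[100/241, 20/41], [20/29, 4/5]]; det S = -1280/286549
solve [mL_A; mL_B] = S·[w00; w01] and [mR_A; mR_B] = S·[w10; w11]:
  w00 = 0, w01 = 1, w10 = 1/2, w11 = 0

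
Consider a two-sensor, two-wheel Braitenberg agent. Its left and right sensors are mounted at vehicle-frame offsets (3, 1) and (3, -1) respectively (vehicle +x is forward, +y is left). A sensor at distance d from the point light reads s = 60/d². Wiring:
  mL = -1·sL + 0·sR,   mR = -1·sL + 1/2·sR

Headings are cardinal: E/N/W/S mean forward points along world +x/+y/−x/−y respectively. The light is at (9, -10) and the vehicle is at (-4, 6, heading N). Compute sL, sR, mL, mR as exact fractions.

left sensor world pos  = (-5, 9); dL² = 557
right sensor world pos = (-3, 9); dR² = 505
sL = 60/557 = 60/557
sR = 60/505 = 12/101
mL = -1·sL + 0·sR = -60/557
mR = -1·sL + 1/2·sR = -2718/56257

60/557 12/101 -60/557 -2718/56257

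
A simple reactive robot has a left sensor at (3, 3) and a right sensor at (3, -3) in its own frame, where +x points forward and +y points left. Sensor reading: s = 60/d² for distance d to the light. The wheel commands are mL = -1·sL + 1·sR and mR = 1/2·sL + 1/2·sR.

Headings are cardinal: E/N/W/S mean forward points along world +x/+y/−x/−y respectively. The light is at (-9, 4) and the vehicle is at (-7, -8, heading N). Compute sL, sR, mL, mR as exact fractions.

left sensor world pos  = (-10, -5); dL² = 82
right sensor world pos = (-4, -5); dR² = 106
sL = 60/82 = 30/41
sR = 60/106 = 30/53
mL = -1·sL + 1·sR = -360/2173
mR = 1/2·sL + 1/2·sR = 1410/2173

30/41 30/53 -360/2173 1410/2173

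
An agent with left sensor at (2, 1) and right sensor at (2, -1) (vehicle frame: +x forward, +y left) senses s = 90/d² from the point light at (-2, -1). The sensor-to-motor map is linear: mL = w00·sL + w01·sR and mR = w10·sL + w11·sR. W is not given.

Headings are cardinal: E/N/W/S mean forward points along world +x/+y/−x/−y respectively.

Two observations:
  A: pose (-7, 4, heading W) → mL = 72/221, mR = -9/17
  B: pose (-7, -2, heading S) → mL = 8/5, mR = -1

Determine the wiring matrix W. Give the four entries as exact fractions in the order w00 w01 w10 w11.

obs A: pose=(-7,4,W) → sL=18/13, sR=18/17, mL=72/221, mR=-9/17
obs B: pose=(-7,-2,S) → sL=18/5, sR=2, mL=8/5, mR=-1
sensor matrix S = [[18/13, 18/17], [18/5, 2]]; det S = -1152/1105
solve [mL_A; mL_B] = S·[w00; w01] and [mR_A; mR_B] = S·[w10; w11]:
  w00 = 1, w01 = -1, w10 = 0, w11 = -1/2

1 -1 0 -1/2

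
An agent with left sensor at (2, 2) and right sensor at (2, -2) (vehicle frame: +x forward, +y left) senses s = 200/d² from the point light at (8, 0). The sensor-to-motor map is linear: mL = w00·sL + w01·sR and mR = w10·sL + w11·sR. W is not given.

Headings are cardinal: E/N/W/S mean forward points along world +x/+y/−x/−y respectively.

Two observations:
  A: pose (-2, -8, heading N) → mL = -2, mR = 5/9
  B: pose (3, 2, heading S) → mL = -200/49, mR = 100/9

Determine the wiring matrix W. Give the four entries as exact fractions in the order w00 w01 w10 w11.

obs A: pose=(-2,-8,N) → sL=10/9, sR=2, mL=-2, mR=5/9
obs B: pose=(3,2,S) → sL=200/9, sR=200/49, mL=-200/49, mR=100/9
sensor matrix S = [[10/9, 2], [200/9, 200/49]]; det S = -17600/441
solve [mL_A; mL_B] = S·[w00; w01] and [mR_A; mR_B] = S·[w10; w11]:
  w00 = 0, w01 = -1, w10 = 1/2, w11 = 0

0 -1 1/2 0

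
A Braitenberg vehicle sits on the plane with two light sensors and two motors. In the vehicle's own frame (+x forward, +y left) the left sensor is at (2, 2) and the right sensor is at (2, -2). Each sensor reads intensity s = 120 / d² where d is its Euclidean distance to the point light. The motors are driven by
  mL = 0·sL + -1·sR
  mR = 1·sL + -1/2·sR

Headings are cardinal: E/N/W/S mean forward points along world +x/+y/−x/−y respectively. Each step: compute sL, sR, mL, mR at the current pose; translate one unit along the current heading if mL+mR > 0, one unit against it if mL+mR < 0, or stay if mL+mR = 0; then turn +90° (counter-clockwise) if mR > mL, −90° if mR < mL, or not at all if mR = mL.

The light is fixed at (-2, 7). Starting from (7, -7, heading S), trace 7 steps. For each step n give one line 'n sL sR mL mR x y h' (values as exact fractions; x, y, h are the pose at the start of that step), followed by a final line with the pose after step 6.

n=0: pose=(7,-7,S); sL=120/377, sR=24/61; mL=-24/61, mR=2796/22997; mL+mR=-6252/22997 → advance -1; mR−mL=11844/22997 → turn +1·90°
n=1: pose=(7,-6,E); sL=60/121, sR=60/173; mL=-60/173, mR=6750/20933; mL+mR=-510/20933 → advance -1; mR−mL=14010/20933 → turn +1·90°
n=2: pose=(6,-6,N); sL=120/157, sR=120/221; mL=-120/221, mR=17100/34697; mL+mR=-1740/34697 → advance -1; mR−mL=35940/34697 → turn +1·90°
n=3: pose=(6,-7,W); sL=30/73, sR=2/3; mL=-2/3, mR=17/219; mL+mR=-43/73 → advance -1; mR−mL=163/219 → turn +1·90°
n=4: pose=(7,-7,S); sL=120/377, sR=24/61; mL=-24/61, mR=2796/22997; mL+mR=-6252/22997 → advance -1; mR−mL=11844/22997 → turn +1·90°
n=5: pose=(7,-6,E); sL=60/121, sR=60/173; mL=-60/173, mR=6750/20933; mL+mR=-510/20933 → advance -1; mR−mL=14010/20933 → turn +1·90°
n=6: pose=(6,-6,N); sL=120/157, sR=120/221; mL=-120/221, mR=17100/34697; mL+mR=-1740/34697 → advance -1; mR−mL=35940/34697 → turn +1·90°

0 120/377 24/61 -24/61 2796/22997 7 -7 S
1 60/121 60/173 -60/173 6750/20933 7 -6 E
2 120/157 120/221 -120/221 17100/34697 6 -6 N
3 30/73 2/3 -2/3 17/219 6 -7 W
4 120/377 24/61 -24/61 2796/22997 7 -7 S
5 60/121 60/173 -60/173 6750/20933 7 -6 E
6 120/157 120/221 -120/221 17100/34697 6 -6 N
final 6 -7 W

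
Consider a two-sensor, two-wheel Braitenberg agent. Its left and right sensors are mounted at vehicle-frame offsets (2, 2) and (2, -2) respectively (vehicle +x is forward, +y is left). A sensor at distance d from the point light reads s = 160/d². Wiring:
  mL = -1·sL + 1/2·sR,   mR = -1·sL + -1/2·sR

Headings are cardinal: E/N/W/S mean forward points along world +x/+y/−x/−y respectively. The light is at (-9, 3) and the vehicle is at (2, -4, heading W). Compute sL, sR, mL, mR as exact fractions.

left sensor world pos  = (0, -6); dL² = 162
right sensor world pos = (0, -2); dR² = 106
sL = 160/162 = 80/81
sR = 160/106 = 80/53
mL = -1·sL + 1/2·sR = -1000/4293
mR = -1·sL + -1/2·sR = -7480/4293

80/81 80/53 -1000/4293 -7480/4293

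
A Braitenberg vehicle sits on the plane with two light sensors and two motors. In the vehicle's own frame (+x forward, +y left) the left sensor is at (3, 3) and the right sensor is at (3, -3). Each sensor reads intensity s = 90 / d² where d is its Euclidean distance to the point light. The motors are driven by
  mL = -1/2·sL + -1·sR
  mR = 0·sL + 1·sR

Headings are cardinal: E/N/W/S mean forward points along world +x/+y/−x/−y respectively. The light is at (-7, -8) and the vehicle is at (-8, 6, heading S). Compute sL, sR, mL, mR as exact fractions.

left sensor world pos  = (-5, 3); dL² = 125
right sensor world pos = (-11, 3); dR² = 137
sL = 90/125 = 18/25
sR = 90/137 = 90/137
mL = -1/2·sL + -1·sR = -3483/3425
mR = 0·sL + 1·sR = 90/137

18/25 90/137 -3483/3425 90/137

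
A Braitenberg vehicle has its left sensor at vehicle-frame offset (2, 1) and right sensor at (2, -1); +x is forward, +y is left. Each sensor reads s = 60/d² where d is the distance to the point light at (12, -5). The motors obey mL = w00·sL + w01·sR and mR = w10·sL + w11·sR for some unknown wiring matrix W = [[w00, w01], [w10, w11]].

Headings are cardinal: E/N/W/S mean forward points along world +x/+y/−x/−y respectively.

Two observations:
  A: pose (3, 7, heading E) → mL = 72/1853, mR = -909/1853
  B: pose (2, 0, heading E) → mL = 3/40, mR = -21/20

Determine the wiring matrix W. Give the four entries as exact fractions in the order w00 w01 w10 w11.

obs A: pose=(3,7,E) → sL=30/109, sR=6/17, mL=72/1853, mR=-909/1853
obs B: pose=(2,0,E) → sL=3/5, sR=3/4, mL=3/40, mR=-21/20
sensor matrix S = [[30/109, 6/17], [3/5, 3/4]]; det S = -99/18530
solve [mL_A; mL_B] = S·[w00; w01] and [mR_A; mR_B] = S·[w10; w11]:
  w00 = -1/2, w01 = 1/2, w10 = -1/2, w11 = -1

-1/2 1/2 -1/2 -1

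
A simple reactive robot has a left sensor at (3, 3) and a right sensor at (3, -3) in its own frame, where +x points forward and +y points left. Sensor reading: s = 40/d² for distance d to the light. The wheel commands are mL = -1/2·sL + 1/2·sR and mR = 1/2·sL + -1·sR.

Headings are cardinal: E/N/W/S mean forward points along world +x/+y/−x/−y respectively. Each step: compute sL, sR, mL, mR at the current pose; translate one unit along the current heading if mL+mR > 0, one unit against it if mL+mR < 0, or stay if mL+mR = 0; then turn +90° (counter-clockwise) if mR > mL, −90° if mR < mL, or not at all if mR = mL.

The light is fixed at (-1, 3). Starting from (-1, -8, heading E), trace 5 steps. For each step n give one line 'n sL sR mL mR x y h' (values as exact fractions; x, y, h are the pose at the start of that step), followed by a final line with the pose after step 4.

n=0: pose=(-1,-8,E); sL=40/73, sR=8/41; mL=-528/2993, mR=236/2993; mL+mR=-4/41 → advance -1; mR−mL=764/2993 → turn +1·90°
n=1: pose=(-2,-8,N); sL=1/2, sR=10/17; mL=3/68, mR=-23/68; mL+mR=-5/17 → advance -1; mR−mL=-13/34 → turn -1·90°
n=2: pose=(-2,-9,E); sL=8/17, sR=40/229; mL=-576/3893, mR=236/3893; mL+mR=-20/229 → advance -1; mR−mL=812/3893 → turn +1·90°
n=3: pose=(-3,-9,N); sL=20/53, sR=20/41; mL=120/2173, mR=-650/2173; mL+mR=-10/41 → advance -1; mR−mL=-770/2173 → turn -1·90°
n=4: pose=(-3,-10,E); sL=40/101, sR=40/257; mL=-3120/25957, mR=1100/25957; mL+mR=-20/257 → advance -1; mR−mL=4220/25957 → turn +1·90°

0 40/73 8/41 -528/2993 236/2993 -1 -8 E
1 1/2 10/17 3/68 -23/68 -2 -8 N
2 8/17 40/229 -576/3893 236/3893 -2 -9 E
3 20/53 20/41 120/2173 -650/2173 -3 -9 N
4 40/101 40/257 -3120/25957 1100/25957 -3 -10 E
final -4 -10 N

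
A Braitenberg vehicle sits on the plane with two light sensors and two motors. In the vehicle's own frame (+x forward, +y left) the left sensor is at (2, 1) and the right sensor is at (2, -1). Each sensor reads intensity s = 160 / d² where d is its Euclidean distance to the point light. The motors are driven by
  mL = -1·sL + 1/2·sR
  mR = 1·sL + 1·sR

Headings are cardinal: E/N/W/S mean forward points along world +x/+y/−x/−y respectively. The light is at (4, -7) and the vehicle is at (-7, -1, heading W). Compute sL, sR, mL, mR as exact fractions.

left sensor world pos  = (-9, -2); dL² = 194
right sensor world pos = (-9, 0); dR² = 218
sL = 160/194 = 80/97
sR = 160/218 = 80/109
mL = -1·sL + 1/2·sR = -4840/10573
mR = 1·sL + 1·sR = 16480/10573

80/97 80/109 -4840/10573 16480/10573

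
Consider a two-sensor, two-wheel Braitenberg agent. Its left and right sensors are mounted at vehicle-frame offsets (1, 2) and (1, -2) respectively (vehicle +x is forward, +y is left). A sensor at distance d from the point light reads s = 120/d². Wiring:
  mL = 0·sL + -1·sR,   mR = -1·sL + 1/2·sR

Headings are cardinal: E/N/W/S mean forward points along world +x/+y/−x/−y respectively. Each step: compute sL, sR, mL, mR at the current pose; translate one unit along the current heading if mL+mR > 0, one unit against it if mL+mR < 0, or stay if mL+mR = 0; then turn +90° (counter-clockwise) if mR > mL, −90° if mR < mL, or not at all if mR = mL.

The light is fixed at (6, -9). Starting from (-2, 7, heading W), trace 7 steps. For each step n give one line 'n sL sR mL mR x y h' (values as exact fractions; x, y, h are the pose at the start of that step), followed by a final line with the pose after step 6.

n=0: pose=(-2,7,W); sL=120/277, sR=8/27; mL=-8/27, mR=-2132/7479; mL+mR=-4348/7479 → advance -1; mR−mL=28/2493 → turn +1·90°
n=1: pose=(-1,7,S); sL=12/25, sR=20/51; mL=-20/51, mR=-362/1275; mL+mR=-862/1275 → advance -1; mR−mL=46/425 → turn +1·90°
n=2: pose=(-1,8,E); sL=120/397, sR=40/87; mL=-40/87, mR=-2500/34539; mL+mR=-18380/34539 → advance -1; mR−mL=4460/11513 → turn +1·90°
n=3: pose=(-2,8,N); sL=15/53, sR=1/3; mL=-1/3, mR=-37/318; mL+mR=-143/318 → advance -1; mR−mL=23/106 → turn +1·90°
n=4: pose=(-2,7,W); sL=120/277, sR=8/27; mL=-8/27, mR=-2132/7479; mL+mR=-4348/7479 → advance -1; mR−mL=28/2493 → turn +1·90°
n=5: pose=(-1,7,S); sL=12/25, sR=20/51; mL=-20/51, mR=-362/1275; mL+mR=-862/1275 → advance -1; mR−mL=46/425 → turn +1·90°
n=6: pose=(-1,8,E); sL=120/397, sR=40/87; mL=-40/87, mR=-2500/34539; mL+mR=-18380/34539 → advance -1; mR−mL=4460/11513 → turn +1·90°

0 120/277 8/27 -8/27 -2132/7479 -2 7 W
1 12/25 20/51 -20/51 -362/1275 -1 7 S
2 120/397 40/87 -40/87 -2500/34539 -1 8 E
3 15/53 1/3 -1/3 -37/318 -2 8 N
4 120/277 8/27 -8/27 -2132/7479 -2 7 W
5 12/25 20/51 -20/51 -362/1275 -1 7 S
6 120/397 40/87 -40/87 -2500/34539 -1 8 E
final -2 8 N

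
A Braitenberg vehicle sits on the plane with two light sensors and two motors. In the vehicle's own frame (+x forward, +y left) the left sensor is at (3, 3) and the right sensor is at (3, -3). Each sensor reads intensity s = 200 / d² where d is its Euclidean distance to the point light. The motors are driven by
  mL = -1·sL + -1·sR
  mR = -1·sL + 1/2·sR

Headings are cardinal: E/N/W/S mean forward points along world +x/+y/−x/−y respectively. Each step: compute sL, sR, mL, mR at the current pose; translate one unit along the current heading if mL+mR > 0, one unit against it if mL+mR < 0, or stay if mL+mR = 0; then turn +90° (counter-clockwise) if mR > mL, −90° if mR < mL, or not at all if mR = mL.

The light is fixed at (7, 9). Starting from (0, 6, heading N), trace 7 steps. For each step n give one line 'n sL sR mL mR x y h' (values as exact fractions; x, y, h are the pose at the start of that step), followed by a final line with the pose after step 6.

0 2 25/2 -29/2 17/4 0 6 N
1 200/149 200/101 -50000/15049 -5300/15049 0 5 W
2 100/29 20/13 -1880/377 -1010/377 1 5 S
3 200/9 40/9 -80/3 -20 1 6 E
4 2 25/2 -29/2 17/4 0 6 N
5 200/149 200/101 -50000/15049 -5300/15049 0 5 W
6 100/29 20/13 -1880/377 -1010/377 1 5 S
final 1 6 E

n=0: pose=(0,6,N); sL=2, sR=25/2; mL=-29/2, mR=17/4; mL+mR=-41/4 → advance -1; mR−mL=75/4 → turn +1·90°
n=1: pose=(0,5,W); sL=200/149, sR=200/101; mL=-50000/15049, mR=-5300/15049; mL+mR=-55300/15049 → advance -1; mR−mL=300/101 → turn +1·90°
n=2: pose=(1,5,S); sL=100/29, sR=20/13; mL=-1880/377, mR=-1010/377; mL+mR=-2890/377 → advance -1; mR−mL=30/13 → turn +1·90°
n=3: pose=(1,6,E); sL=200/9, sR=40/9; mL=-80/3, mR=-20; mL+mR=-140/3 → advance -1; mR−mL=20/3 → turn +1·90°
n=4: pose=(0,6,N); sL=2, sR=25/2; mL=-29/2, mR=17/4; mL+mR=-41/4 → advance -1; mR−mL=75/4 → turn +1·90°
n=5: pose=(0,5,W); sL=200/149, sR=200/101; mL=-50000/15049, mR=-5300/15049; mL+mR=-55300/15049 → advance -1; mR−mL=300/101 → turn +1·90°
n=6: pose=(1,5,S); sL=100/29, sR=20/13; mL=-1880/377, mR=-1010/377; mL+mR=-2890/377 → advance -1; mR−mL=30/13 → turn +1·90°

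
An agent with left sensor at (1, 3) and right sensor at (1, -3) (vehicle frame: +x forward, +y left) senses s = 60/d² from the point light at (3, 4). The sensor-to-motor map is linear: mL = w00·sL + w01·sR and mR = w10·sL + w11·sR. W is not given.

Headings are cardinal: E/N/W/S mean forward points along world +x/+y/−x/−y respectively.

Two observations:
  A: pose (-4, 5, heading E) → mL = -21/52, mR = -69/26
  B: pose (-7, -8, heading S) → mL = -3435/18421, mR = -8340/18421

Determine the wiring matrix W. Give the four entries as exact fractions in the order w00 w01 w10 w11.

-1 1/2 -1 -1

obs A: pose=(-4,5,E) → sL=15/13, sR=3/2, mL=-21/52, mR=-69/26
obs B: pose=(-7,-8,S) → sL=30/109, sR=30/169, mL=-3435/18421, mR=-8340/18421
sensor matrix S = [[15/13, 3/2], [30/109, 30/169]]; det S = -49815/239473
solve [mL_A; mL_B] = S·[w00; w01] and [mR_A; mR_B] = S·[w10; w11]:
  w00 = -1, w01 = 1/2, w10 = -1, w11 = -1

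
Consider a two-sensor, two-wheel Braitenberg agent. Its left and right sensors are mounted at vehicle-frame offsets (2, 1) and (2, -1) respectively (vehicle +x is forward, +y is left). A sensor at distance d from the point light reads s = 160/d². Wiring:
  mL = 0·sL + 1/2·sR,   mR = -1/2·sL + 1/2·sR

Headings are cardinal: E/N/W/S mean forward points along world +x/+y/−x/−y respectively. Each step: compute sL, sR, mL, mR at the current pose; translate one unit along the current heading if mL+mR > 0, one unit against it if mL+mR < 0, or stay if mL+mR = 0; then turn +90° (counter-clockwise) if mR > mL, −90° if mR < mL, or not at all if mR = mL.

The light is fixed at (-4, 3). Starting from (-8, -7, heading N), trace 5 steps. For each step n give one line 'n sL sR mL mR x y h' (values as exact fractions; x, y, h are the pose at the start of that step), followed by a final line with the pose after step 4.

0 160/89 160/73 80/73 1280/6497 -8 -7 N
1 40/17 20/13 10/13 -90/221 -8 -6 E
2 32/25 160/137 80/137 -192/3425 -7 -6 S
3 80/73 80/53 40/53 800/3869 -7 -7 W
4 160/89 160/73 80/73 1280/6497 -8 -7 N
final -8 -6 E

n=0: pose=(-8,-7,N); sL=160/89, sR=160/73; mL=80/73, mR=1280/6497; mL+mR=8400/6497 → advance +1; mR−mL=-80/89 → turn -1·90°
n=1: pose=(-8,-6,E); sL=40/17, sR=20/13; mL=10/13, mR=-90/221; mL+mR=80/221 → advance +1; mR−mL=-20/17 → turn -1·90°
n=2: pose=(-7,-6,S); sL=32/25, sR=160/137; mL=80/137, mR=-192/3425; mL+mR=1808/3425 → advance +1; mR−mL=-16/25 → turn -1·90°
n=3: pose=(-7,-7,W); sL=80/73, sR=80/53; mL=40/53, mR=800/3869; mL+mR=3720/3869 → advance +1; mR−mL=-40/73 → turn -1·90°
n=4: pose=(-8,-7,N); sL=160/89, sR=160/73; mL=80/73, mR=1280/6497; mL+mR=8400/6497 → advance +1; mR−mL=-80/89 → turn -1·90°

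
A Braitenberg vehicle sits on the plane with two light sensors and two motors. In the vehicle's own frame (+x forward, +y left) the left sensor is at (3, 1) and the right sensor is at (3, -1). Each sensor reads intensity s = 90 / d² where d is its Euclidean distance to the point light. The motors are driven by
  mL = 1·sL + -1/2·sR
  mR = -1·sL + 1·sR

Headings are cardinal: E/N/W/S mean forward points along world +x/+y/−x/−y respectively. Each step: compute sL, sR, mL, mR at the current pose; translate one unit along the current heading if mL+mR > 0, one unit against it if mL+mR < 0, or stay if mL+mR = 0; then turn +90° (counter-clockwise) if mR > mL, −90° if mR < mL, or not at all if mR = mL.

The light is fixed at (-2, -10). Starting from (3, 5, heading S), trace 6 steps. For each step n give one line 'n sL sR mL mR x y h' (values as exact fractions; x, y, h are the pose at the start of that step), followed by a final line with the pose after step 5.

0 1/2 9/16 7/32 1/16 3 5 S
1 90/173 90/229 12825/39617 -5040/39617 3 4 W
2 45/149 45/157 7425/46786 -360/23393 2 4 N
3 18/61 18/49 333/2989 216/2989 2 5 E
4 1/2 9/16 7/32 1/16 3 5 S
5 90/173 90/229 12825/39617 -5040/39617 3 4 W
final 2 4 N

n=0: pose=(3,5,S); sL=1/2, sR=9/16; mL=7/32, mR=1/16; mL+mR=9/32 → advance +1; mR−mL=-5/32 → turn -1·90°
n=1: pose=(3,4,W); sL=90/173, sR=90/229; mL=12825/39617, mR=-5040/39617; mL+mR=45/229 → advance +1; mR−mL=-17865/39617 → turn -1·90°
n=2: pose=(2,4,N); sL=45/149, sR=45/157; mL=7425/46786, mR=-360/23393; mL+mR=45/314 → advance +1; mR−mL=-8145/46786 → turn -1·90°
n=3: pose=(2,5,E); sL=18/61, sR=18/49; mL=333/2989, mR=216/2989; mL+mR=9/49 → advance +1; mR−mL=-117/2989 → turn -1·90°
n=4: pose=(3,5,S); sL=1/2, sR=9/16; mL=7/32, mR=1/16; mL+mR=9/32 → advance +1; mR−mL=-5/32 → turn -1·90°
n=5: pose=(3,4,W); sL=90/173, sR=90/229; mL=12825/39617, mR=-5040/39617; mL+mR=45/229 → advance +1; mR−mL=-17865/39617 → turn -1·90°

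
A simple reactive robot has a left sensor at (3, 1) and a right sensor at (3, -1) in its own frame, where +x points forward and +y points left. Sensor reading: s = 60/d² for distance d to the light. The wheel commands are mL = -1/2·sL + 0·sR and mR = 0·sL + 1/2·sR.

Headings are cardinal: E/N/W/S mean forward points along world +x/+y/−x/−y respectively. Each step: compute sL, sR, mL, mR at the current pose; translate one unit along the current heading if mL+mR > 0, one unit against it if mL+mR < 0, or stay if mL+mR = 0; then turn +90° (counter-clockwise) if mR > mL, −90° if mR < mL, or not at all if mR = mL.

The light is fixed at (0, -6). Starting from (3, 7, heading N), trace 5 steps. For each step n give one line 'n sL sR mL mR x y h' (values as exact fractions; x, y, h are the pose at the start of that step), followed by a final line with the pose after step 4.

n=0: pose=(3,7,N); sL=3/13, sR=15/68; mL=-3/26, mR=15/136; mL+mR=-9/1768 → advance -1; mR−mL=399/1768 → turn +1·90°
n=1: pose=(3,6,W); sL=60/121, sR=60/169; mL=-30/121, mR=30/169; mL+mR=-1440/20449 → advance -1; mR−mL=8700/20449 → turn +1·90°
n=2: pose=(4,6,S); sL=30/53, sR=2/3; mL=-15/53, mR=1/3; mL+mR=8/159 → advance +1; mR−mL=98/159 → turn +1·90°
n=3: pose=(4,5,E); sL=60/193, sR=60/149; mL=-30/193, mR=30/149; mL+mR=1320/28757 → advance +1; mR−mL=10260/28757 → turn +1·90°
n=4: pose=(5,5,N); sL=15/53, sR=15/58; mL=-15/106, mR=15/116; mL+mR=-75/6148 → advance -1; mR−mL=1665/6148 → turn +1·90°

0 3/13 15/68 -3/26 15/136 3 7 N
1 60/121 60/169 -30/121 30/169 3 6 W
2 30/53 2/3 -15/53 1/3 4 6 S
3 60/193 60/149 -30/193 30/149 4 5 E
4 15/53 15/58 -15/106 15/116 5 5 N
final 5 4 W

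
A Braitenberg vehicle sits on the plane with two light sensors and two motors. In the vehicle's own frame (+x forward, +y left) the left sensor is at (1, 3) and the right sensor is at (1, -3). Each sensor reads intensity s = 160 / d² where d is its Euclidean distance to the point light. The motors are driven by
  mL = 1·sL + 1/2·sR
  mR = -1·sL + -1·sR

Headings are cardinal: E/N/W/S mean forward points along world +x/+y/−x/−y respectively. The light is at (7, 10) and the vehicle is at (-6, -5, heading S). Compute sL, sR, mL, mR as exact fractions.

40/89 5/16 1725/2848 -1085/1424

left sensor world pos  = (-3, -6); dL² = 356
right sensor world pos = (-9, -6); dR² = 512
sL = 160/356 = 40/89
sR = 160/512 = 5/16
mL = 1·sL + 1/2·sR = 1725/2848
mR = -1·sL + -1·sR = -1085/1424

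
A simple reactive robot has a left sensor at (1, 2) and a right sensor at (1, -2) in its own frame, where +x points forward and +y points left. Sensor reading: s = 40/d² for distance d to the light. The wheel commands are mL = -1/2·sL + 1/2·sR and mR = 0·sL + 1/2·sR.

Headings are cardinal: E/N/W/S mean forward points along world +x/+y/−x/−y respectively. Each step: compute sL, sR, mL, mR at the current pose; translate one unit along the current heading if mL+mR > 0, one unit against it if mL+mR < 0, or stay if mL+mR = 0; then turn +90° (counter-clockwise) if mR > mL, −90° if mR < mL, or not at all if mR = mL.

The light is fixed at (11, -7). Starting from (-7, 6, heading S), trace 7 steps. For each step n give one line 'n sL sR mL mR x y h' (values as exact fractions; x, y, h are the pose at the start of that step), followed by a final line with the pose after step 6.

n=0: pose=(-7,6,S); sL=1/10, sR=5/68; mL=-9/680, mR=5/136; mL+mR=2/85 → advance +1; mR−mL=1/20 → turn +1·90°
n=1: pose=(-7,5,E); sL=8/97, sR=40/389; mL=384/37733, mR=20/389; mL+mR=2324/37733 → advance +1; mR−mL=4/97 → turn +1·90°
n=2: pose=(-6,5,N); sL=4/53, sR=20/197; mL=136/10441, mR=10/197; mL+mR=666/10441 → advance +1; mR−mL=2/53 → turn +1·90°
n=3: pose=(-6,6,W); sL=8/89, sR=40/549; mL=-416/48861, mR=20/549; mL+mR=1364/48861 → advance +1; mR−mL=4/89 → turn +1·90°
n=4: pose=(-7,6,S); sL=1/10, sR=5/68; mL=-9/680, mR=5/136; mL+mR=2/85 → advance +1; mR−mL=1/20 → turn +1·90°
n=5: pose=(-7,5,E); sL=8/97, sR=40/389; mL=384/37733, mR=20/389; mL+mR=2324/37733 → advance +1; mR−mL=4/97 → turn +1·90°
n=6: pose=(-6,5,N); sL=4/53, sR=20/197; mL=136/10441, mR=10/197; mL+mR=666/10441 → advance +1; mR−mL=2/53 → turn +1·90°

0 1/10 5/68 -9/680 5/136 -7 6 S
1 8/97 40/389 384/37733 20/389 -7 5 E
2 4/53 20/197 136/10441 10/197 -6 5 N
3 8/89 40/549 -416/48861 20/549 -6 6 W
4 1/10 5/68 -9/680 5/136 -7 6 S
5 8/97 40/389 384/37733 20/389 -7 5 E
6 4/53 20/197 136/10441 10/197 -6 5 N
final -6 6 W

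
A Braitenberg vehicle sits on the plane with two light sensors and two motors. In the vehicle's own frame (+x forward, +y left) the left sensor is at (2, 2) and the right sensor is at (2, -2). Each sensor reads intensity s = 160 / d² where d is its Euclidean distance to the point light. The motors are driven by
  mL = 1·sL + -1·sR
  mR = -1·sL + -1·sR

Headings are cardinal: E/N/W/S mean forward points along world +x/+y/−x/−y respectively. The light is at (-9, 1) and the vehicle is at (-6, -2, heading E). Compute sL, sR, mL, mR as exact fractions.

80/13 16/5 192/65 -608/65

left sensor world pos  = (-4, 0); dL² = 26
right sensor world pos = (-4, -4); dR² = 50
sL = 160/26 = 80/13
sR = 160/50 = 16/5
mL = 1·sL + -1·sR = 192/65
mR = -1·sL + -1·sR = -608/65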